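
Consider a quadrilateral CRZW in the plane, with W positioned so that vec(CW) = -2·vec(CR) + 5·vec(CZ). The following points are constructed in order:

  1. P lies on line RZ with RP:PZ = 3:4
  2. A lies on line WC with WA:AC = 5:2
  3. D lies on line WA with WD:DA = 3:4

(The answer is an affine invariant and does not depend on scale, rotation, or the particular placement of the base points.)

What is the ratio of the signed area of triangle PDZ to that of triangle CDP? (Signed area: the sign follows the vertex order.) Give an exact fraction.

Work in coordinates with C = (0, 0), R = (1, 0), Z = (0, 1), W = (-2, 5).
1. P lies on line RZ with RP:PZ = 3:4 ⇒ P = (4/7, 3/7)
2. A lies on line WC with WA:AC = 5:2 ⇒ A = (-4/7, 10/7)
3. D lies on line WA with WD:DA = 3:4 ⇒ D = (-68/49, 170/49)
2·[PDZ] = 212/343, 2·[CDP] = -884/343
[PDZ]:[CDP] = 212/343:-884/343 = -53/221

[PDZ]:[CDP] = -53/221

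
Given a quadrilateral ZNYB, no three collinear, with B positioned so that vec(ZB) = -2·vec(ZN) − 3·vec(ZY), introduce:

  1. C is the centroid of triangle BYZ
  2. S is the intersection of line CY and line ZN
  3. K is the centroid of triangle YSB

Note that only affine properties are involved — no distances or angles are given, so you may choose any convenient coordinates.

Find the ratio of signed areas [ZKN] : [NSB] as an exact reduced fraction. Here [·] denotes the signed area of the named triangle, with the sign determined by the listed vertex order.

[ZKN]:[NSB] = 10/63

Assign Z = (0, 0), N = (1, 0), Y = (0, 1), B = (-2, -3) — the answer is frame-independent, so this choice is without loss of generality.
1. C is the centroid of triangle BYZ ⇒ C = (-2/3, -2/3)
2. S is the intersection of line CY and line ZN ⇒ S = (-2/5, 0)
3. K is the centroid of triangle YSB ⇒ K = (-4/5, -2/3)
2·[ZKN] = 2/3, 2·[NSB] = 21/5
[ZKN]:[NSB] = 2/3:21/5 = 10/63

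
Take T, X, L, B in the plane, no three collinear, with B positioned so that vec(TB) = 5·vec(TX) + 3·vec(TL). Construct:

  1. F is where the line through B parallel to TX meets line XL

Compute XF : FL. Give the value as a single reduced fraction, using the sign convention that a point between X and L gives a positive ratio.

XF:FL = -3/2

Assign T = (0, 0), X = (1, 0), L = (0, 1), B = (5, 3) — the answer is frame-independent, so this choice is without loss of generality.
1. F is where the line through B parallel to TX meets line XL ⇒ F = (-2, 3)
F = X + t·(L−X) with t = 3, so XF:FL = t:(1−t) = 3:-2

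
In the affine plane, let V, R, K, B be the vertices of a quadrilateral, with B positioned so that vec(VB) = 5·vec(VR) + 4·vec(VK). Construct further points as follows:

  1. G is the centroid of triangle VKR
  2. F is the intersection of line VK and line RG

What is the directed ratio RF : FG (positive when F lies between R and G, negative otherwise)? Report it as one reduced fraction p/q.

Choose coordinates V = (0, 0), R = (1, 0), K = (0, 1), B = (5, 4).
1. G is the centroid of triangle VKR ⇒ G = (1/3, 1/3)
2. F is the intersection of line VK and line RG ⇒ F = (0, 1/2)
F = R + t·(G−R) with t = 3/2, so RF:FG = t:(1−t) = 3/2:-1/2

RF:FG = -3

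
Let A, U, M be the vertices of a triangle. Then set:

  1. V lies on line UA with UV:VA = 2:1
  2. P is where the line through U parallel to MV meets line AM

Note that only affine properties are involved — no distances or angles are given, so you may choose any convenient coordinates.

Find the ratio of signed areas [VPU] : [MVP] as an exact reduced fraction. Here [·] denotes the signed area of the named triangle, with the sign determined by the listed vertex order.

[VPU]:[MVP] = -3

Choose coordinates A = (0, 0), U = (1, 0), M = (0, 1).
1. V lies on line UA with UV:VA = 2:1 ⇒ V = (1/3, 0)
2. P is where the line through U parallel to MV meets line AM ⇒ P = (0, 3)
2·[VPU] = -2, 2·[MVP] = 2/3
[VPU]:[MVP] = -2:2/3 = -3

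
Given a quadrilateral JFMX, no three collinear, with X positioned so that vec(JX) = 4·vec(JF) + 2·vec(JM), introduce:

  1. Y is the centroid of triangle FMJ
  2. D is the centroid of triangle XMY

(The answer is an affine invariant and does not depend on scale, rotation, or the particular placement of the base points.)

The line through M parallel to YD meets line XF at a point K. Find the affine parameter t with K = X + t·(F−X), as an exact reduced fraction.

t = 18

Set J = (0, 0), F = (1, 0), M = (0, 1), X = (4, 2); any affine frame gives the same invariant.
1. Y is the centroid of triangle FMJ ⇒ Y = (1/3, 1/3)
2. D is the centroid of triangle XMY ⇒ D = (13/9, 10/9)
through M parallel to YD: direction (10/9, 7/9); meets XF at K = (-50, -34)
K = X + t·(F−X) with t = 18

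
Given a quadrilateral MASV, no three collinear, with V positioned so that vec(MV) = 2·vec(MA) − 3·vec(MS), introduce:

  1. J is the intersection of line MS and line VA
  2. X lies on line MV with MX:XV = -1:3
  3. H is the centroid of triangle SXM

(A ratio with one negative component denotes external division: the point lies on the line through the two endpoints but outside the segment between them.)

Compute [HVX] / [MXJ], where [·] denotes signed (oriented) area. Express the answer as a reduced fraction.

Set M = (0, 0), A = (1, 0), S = (0, 1), V = (2, -3); any affine frame gives the same invariant.
1. J is the intersection of line MS and line VA ⇒ J = (0, 3)
2. X lies on line MV with MX:XV = -1:3 ⇒ X = (-1, 3/2)
3. H is the centroid of triangle SXM ⇒ H = (-1/3, 5/6)
2·[HVX] = -1, 2·[MXJ] = -3
[HVX]:[MXJ] = -1:-3 = 1/3

[HVX]:[MXJ] = 1/3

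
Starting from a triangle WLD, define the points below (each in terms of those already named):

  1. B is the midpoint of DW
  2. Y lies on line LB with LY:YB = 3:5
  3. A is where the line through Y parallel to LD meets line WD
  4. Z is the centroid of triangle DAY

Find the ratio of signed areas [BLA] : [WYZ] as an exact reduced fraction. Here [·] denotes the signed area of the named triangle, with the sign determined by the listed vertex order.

Assign W = (0, 0), L = (1, 0), D = (0, 1) — the answer is frame-independent, so this choice is without loss of generality.
1. B is the midpoint of DW ⇒ B = (0, 1/2)
2. Y lies on line LB with LY:YB = 3:5 ⇒ Y = (5/8, 3/16)
3. A is where the line through Y parallel to LD meets line WD ⇒ A = (0, 13/16)
4. Z is the centroid of triangle DAY ⇒ Z = (5/24, 2/3)
2·[BLA] = 5/16, 2·[WYZ] = 145/384
[BLA]:[WYZ] = 5/16:145/384 = 24/29

[BLA]:[WYZ] = 24/29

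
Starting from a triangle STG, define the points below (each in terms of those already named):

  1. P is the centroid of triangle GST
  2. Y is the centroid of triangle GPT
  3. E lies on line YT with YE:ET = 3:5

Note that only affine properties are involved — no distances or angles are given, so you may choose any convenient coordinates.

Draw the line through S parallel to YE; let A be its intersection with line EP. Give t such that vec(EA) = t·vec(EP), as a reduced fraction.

Assign S = (0, 0), T = (1, 0), G = (0, 1) — the answer is frame-independent, so this choice is without loss of generality.
1. P is the centroid of triangle GST ⇒ P = (1/3, 1/3)
2. Y is the centroid of triangle GPT ⇒ Y = (4/9, 4/9)
3. E lies on line YT with YE:ET = 3:5 ⇒ E = (47/72, 5/18)
through S parallel to YE: direction (5/24, -1/6); meets EP at A = (-5/8, 1/2)
A = E + t·(P−E) with t = 4

t = 4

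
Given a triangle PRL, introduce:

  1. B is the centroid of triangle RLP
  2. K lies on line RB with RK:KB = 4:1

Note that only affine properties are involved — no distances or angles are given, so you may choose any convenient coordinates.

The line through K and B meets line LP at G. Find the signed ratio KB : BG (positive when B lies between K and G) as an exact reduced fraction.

KB:BG = 2/5

Work in coordinates with P = (0, 0), R = (1, 0), L = (0, 1).
1. B is the centroid of triangle RLP ⇒ B = (1/3, 1/3)
2. K lies on line RB with RK:KB = 4:1 ⇒ K = (7/15, 4/15)
line KB meets LP at G = (0, 1/2)
B = K + t·(G−K) with t = 2/7, so KB:BG = 2/7:5/7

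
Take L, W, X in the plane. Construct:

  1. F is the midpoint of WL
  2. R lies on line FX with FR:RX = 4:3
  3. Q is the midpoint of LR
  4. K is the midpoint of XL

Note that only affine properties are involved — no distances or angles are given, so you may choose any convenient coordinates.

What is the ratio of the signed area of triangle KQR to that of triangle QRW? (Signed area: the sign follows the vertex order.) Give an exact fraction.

[KQR]:[QRW] = -3/16

Set L = (0, 0), W = (1, 0), X = (0, 1); any affine frame gives the same invariant.
1. F is the midpoint of WL ⇒ F = (1/2, 0)
2. R lies on line FX with FR:RX = 4:3 ⇒ R = (3/14, 4/7)
3. Q is the midpoint of LR ⇒ Q = (3/28, 2/7)
4. K is the midpoint of XL ⇒ K = (0, 1/2)
2·[KQR] = 3/56, 2·[QRW] = -2/7
[KQR]:[QRW] = 3/56:-2/7 = -3/16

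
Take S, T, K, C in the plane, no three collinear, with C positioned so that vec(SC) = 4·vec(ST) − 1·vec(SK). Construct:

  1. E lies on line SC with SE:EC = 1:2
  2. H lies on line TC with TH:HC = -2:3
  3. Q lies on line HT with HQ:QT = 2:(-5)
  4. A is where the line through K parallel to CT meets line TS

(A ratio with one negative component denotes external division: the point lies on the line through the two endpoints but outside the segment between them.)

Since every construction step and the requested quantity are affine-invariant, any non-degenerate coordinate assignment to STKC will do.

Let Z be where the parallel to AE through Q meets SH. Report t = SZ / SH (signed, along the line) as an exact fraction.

Choose coordinates S = (0, 0), T = (1, 0), K = (0, 1), C = (4, -1).
1. E lies on line SC with SE:EC = 1:2 ⇒ E = (4/3, -1/3)
2. H lies on line TC with TH:HC = -2:3 ⇒ H = (-5, 2)
3. Q lies on line HT with HQ:QT = 2:(-5) ⇒ Q = (-9, 10/3)
4. A is where the line through K parallel to CT meets line TS ⇒ A = (3, 0)
through Q parallel to AE: direction (-5/3, -1/3); meets SH at Z = (-77/9, 154/45)
Z = S + t·(H−S) with t = 77/45

t = 77/45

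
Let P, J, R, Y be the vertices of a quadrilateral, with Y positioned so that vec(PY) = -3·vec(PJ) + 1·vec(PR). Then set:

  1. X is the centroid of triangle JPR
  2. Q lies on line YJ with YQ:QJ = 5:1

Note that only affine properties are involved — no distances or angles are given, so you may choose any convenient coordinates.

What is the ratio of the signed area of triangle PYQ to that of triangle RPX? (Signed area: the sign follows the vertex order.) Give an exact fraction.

[PYQ]:[RPX] = -5/2

Assign P = (0, 0), J = (1, 0), R = (0, 1), Y = (-3, 1) — the answer is frame-independent, so this choice is without loss of generality.
1. X is the centroid of triangle JPR ⇒ X = (1/3, 1/3)
2. Q lies on line YJ with YQ:QJ = 5:1 ⇒ Q = (1/3, 1/6)
2·[PYQ] = -5/6, 2·[RPX] = 1/3
[PYQ]:[RPX] = -5/6:1/3 = -5/2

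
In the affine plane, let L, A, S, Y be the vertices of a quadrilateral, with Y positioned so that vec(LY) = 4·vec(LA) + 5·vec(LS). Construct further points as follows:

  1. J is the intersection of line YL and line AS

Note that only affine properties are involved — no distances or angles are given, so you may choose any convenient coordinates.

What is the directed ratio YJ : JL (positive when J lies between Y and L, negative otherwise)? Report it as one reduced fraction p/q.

YJ:JL = 8

Choose coordinates L = (0, 0), A = (1, 0), S = (0, 1), Y = (4, 5).
1. J is the intersection of line YL and line AS ⇒ J = (4/9, 5/9)
J = Y + t·(L−Y) with t = 8/9, so YJ:JL = t:(1−t) = 8/9:1/9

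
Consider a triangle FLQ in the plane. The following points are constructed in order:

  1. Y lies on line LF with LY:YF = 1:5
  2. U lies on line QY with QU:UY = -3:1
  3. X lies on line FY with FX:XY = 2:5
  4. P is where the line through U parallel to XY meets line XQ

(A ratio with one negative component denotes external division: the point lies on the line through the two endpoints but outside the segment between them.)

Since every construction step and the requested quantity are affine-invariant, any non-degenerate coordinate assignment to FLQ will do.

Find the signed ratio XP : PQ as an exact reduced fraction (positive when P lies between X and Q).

Set F = (0, 0), L = (1, 0), Q = (0, 1); any affine frame gives the same invariant.
1. Y lies on line LF with LY:YF = 1:5 ⇒ Y = (5/6, 0)
2. U lies on line QY with QU:UY = -3:1 ⇒ U = (5/4, -1/2)
3. X lies on line FY with FX:XY = 2:5 ⇒ X = (5/21, 0)
4. P is where the line through U parallel to XY meets line XQ ⇒ P = (5/14, -1/2)
P = X + t·(Q−X) with t = -1/2, so XP:PQ = t:(1−t) = -1/2:3/2

XP:PQ = -1/3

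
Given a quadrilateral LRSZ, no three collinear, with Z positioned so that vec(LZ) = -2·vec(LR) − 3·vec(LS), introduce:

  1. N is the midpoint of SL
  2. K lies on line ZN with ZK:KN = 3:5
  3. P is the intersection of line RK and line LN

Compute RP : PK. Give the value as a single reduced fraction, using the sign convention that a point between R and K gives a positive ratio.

Set L = (0, 0), R = (1, 0), S = (0, 1), Z = (-2, -3); any affine frame gives the same invariant.
1. N is the midpoint of SL ⇒ N = (0, 1/2)
2. K lies on line ZN with ZK:KN = 3:5 ⇒ K = (-5/4, -27/16)
3. P is the intersection of line RK and line LN ⇒ P = (0, -3/4)
P = R + t·(K−R) with t = 4/9, so RP:PK = t:(1−t) = 4/9:5/9

RP:PK = 4/5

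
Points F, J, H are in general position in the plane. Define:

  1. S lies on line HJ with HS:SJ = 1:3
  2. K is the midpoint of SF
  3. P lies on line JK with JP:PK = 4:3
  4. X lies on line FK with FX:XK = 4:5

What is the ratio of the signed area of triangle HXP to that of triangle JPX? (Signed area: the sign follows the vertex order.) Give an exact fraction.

[HXP]:[JPX] = 47/15

Set F = (0, 0), J = (1, 0), H = (0, 1); any affine frame gives the same invariant.
1. S lies on line HJ with HS:SJ = 1:3 ⇒ S = (1/4, 3/4)
2. K is the midpoint of SF ⇒ K = (1/8, 3/8)
3. P lies on line JK with JP:PK = 4:3 ⇒ P = (1/2, 3/14)
4. X lies on line FK with FX:XK = 4:5 ⇒ X = (1/18, 1/6)
2·[HXP] = 47/126, 2·[JPX] = 5/42
[HXP]:[JPX] = 47/126:5/42 = 47/15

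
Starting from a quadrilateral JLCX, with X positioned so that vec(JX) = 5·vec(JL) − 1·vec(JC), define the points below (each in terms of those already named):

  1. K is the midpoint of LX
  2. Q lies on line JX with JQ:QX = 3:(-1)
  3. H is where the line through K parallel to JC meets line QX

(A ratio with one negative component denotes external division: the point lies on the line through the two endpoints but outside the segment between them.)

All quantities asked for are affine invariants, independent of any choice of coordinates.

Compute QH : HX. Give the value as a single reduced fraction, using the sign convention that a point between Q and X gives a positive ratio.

Work in coordinates with J = (0, 0), L = (1, 0), C = (0, 1), X = (5, -1).
1. K is the midpoint of LX ⇒ K = (3, -1/2)
2. Q lies on line JX with JQ:QX = 3:(-1) ⇒ Q = (15/2, -3/2)
3. H is where the line through K parallel to JC meets line QX ⇒ H = (3, -3/5)
H = Q + t·(X−Q) with t = 9/5, so QH:HX = t:(1−t) = 9/5:-4/5

QH:HX = -9/4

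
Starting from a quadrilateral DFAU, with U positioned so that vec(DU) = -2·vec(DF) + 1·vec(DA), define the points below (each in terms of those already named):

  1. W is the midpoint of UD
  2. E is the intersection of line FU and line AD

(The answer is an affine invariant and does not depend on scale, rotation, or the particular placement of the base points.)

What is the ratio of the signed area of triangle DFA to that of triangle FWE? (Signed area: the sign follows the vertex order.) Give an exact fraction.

[DFA]:[FWE] = -6

Set D = (0, 0), F = (1, 0), A = (0, 1), U = (-2, 1); any affine frame gives the same invariant.
1. W is the midpoint of UD ⇒ W = (-1, 1/2)
2. E is the intersection of line FU and line AD ⇒ E = (0, 1/3)
2·[DFA] = 1, 2·[FWE] = -1/6
[DFA]:[FWE] = 1:-1/6 = -6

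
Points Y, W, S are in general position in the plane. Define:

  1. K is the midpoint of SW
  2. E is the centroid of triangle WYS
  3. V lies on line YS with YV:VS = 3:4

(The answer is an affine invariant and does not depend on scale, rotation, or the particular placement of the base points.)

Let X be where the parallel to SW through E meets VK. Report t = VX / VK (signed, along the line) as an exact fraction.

t = 5/12

Set Y = (0, 0), W = (1, 0), S = (0, 1); any affine frame gives the same invariant.
1. K is the midpoint of SW ⇒ K = (1/2, 1/2)
2. E is the centroid of triangle WYS ⇒ E = (1/3, 1/3)
3. V lies on line YS with YV:VS = 3:4 ⇒ V = (0, 3/7)
through E parallel to SW: direction (1, -1); meets VK at X = (5/24, 11/24)
X = V + t·(K−V) with t = 5/12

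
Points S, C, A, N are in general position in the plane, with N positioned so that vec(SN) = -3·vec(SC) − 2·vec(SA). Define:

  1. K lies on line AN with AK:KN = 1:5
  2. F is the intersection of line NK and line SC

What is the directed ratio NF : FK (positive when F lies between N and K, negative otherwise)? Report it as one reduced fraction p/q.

NF:FK = 4

Assign S = (0, 0), C = (1, 0), A = (0, 1), N = (-3, -2) — the answer is frame-independent, so this choice is without loss of generality.
1. K lies on line AN with AK:KN = 1:5 ⇒ K = (-1/2, 1/2)
2. F is the intersection of line NK and line SC ⇒ F = (-1, 0)
F = N + t·(K−N) with t = 4/5, so NF:FK = t:(1−t) = 4/5:1/5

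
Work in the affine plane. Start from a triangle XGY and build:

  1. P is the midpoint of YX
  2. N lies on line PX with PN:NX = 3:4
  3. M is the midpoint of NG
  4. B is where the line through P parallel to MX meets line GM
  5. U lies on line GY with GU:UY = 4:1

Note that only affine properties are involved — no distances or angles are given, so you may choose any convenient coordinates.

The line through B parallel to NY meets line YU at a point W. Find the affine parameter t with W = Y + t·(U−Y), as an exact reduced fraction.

t = -15/8

Work in coordinates with X = (0, 0), G = (1, 0), Y = (0, 1).
1. P is the midpoint of YX ⇒ P = (0, 1/2)
2. N lies on line PX with PN:NX = 3:4 ⇒ N = (0, 2/7)
3. M is the midpoint of NG ⇒ M = (1/2, 1/7)
4. B is where the line through P parallel to MX meets line GM ⇒ B = (-3/8, 11/28)
5. U lies on line GY with GU:UY = 4:1 ⇒ U = (1/5, 4/5)
through B parallel to NY: direction (0, 5/7); meets YU at W = (-3/8, 11/8)
W = Y + t·(U−Y) with t = -15/8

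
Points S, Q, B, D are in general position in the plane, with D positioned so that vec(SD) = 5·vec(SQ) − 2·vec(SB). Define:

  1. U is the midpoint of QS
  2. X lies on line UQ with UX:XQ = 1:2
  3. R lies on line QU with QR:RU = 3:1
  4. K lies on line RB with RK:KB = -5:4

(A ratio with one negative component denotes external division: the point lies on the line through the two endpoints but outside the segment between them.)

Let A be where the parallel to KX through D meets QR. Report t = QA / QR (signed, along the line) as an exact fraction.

t = -328/45

Choose coordinates S = (0, 0), Q = (1, 0), B = (0, 1), D = (5, -2).
1. U is the midpoint of QS ⇒ U = (1/2, 0)
2. X lies on line UQ with UX:XQ = 1:2 ⇒ X = (2/3, 0)
3. R lies on line QU with QR:RU = 3:1 ⇒ R = (5/8, 0)
4. K lies on line RB with RK:KB = -5:4 ⇒ K = (-5/2, 5)
through D parallel to KX: direction (19/6, -5); meets QR at A = (56/15, 0)
A = Q + t·(R−Q) with t = -328/45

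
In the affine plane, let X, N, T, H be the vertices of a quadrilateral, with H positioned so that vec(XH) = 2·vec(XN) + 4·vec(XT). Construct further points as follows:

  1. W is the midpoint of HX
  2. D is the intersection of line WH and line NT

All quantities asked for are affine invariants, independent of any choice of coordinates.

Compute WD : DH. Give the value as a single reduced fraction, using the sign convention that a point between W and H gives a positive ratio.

WD:DH = -2/5

Set X = (0, 0), N = (1, 0), T = (0, 1), H = (2, 4); any affine frame gives the same invariant.
1. W is the midpoint of HX ⇒ W = (1, 2)
2. D is the intersection of line WH and line NT ⇒ D = (1/3, 2/3)
D = W + t·(H−W) with t = -2/3, so WD:DH = t:(1−t) = -2/3:5/3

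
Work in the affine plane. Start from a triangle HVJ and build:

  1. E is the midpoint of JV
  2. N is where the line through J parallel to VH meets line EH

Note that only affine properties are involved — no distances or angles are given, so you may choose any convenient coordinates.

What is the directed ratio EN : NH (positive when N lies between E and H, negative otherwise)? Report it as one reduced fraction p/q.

EN:NH = -1/2

Assign H = (0, 0), V = (1, 0), J = (0, 1) — the answer is frame-independent, so this choice is without loss of generality.
1. E is the midpoint of JV ⇒ E = (1/2, 1/2)
2. N is where the line through J parallel to VH meets line EH ⇒ N = (1, 1)
N = E + t·(H−E) with t = -1, so EN:NH = t:(1−t) = -1:2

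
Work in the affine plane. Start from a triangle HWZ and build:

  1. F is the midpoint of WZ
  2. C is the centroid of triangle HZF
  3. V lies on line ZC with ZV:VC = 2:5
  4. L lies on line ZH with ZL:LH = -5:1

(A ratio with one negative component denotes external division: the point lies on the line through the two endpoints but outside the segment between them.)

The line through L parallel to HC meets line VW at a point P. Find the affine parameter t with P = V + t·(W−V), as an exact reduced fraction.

Set H = (0, 0), W = (1, 0), Z = (0, 1); any affine frame gives the same invariant.
1. F is the midpoint of WZ ⇒ F = (1/2, 1/2)
2. C is the centroid of triangle HZF ⇒ C = (1/6, 1/2)
3. V lies on line ZC with ZV:VC = 2:5 ⇒ V = (1/21, 6/7)
4. L lies on line ZH with ZL:LH = -5:1 ⇒ L = (0, -1/4)
through L parallel to HC: direction (1/6, 1/2); meets VW at P = (23/78, 33/52)
P = V + t·(W−V) with t = 27/104

t = 27/104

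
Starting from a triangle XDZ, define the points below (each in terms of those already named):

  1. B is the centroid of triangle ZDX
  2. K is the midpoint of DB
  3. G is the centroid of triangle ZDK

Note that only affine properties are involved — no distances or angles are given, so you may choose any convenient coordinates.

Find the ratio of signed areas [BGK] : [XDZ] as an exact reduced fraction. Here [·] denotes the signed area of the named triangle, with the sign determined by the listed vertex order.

[BGK]:[XDZ] = -1/18

Choose coordinates X = (0, 0), D = (1, 0), Z = (0, 1).
1. B is the centroid of triangle ZDX ⇒ B = (1/3, 1/3)
2. K is the midpoint of DB ⇒ K = (2/3, 1/6)
3. G is the centroid of triangle ZDK ⇒ G = (5/9, 7/18)
2·[BGK] = -1/18, 2·[XDZ] = 1
[BGK]:[XDZ] = -1/18:1 = -1/18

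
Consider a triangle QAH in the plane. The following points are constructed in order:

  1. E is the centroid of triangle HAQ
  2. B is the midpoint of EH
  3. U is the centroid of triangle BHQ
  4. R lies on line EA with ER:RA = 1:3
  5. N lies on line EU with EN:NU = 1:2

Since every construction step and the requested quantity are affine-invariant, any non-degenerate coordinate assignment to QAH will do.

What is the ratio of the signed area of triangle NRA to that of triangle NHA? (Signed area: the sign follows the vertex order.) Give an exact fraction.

Set Q = (0, 0), A = (1, 0), H = (0, 1); any affine frame gives the same invariant.
1. E is the centroid of triangle HAQ ⇒ E = (1/3, 1/3)
2. B is the midpoint of EH ⇒ B = (1/6, 2/3)
3. U is the centroid of triangle BHQ ⇒ U = (1/18, 5/9)
4. R lies on line EA with ER:RA = 1:3 ⇒ R = (1/2, 1/4)
5. N lies on line EU with EN:NU = 1:2 ⇒ N = (13/54, 11/27)
2·[NRA] = 1/72, 2·[NHA] = -19/54
[NRA]:[NHA] = 1/72:-19/54 = -3/76

[NRA]:[NHA] = -3/76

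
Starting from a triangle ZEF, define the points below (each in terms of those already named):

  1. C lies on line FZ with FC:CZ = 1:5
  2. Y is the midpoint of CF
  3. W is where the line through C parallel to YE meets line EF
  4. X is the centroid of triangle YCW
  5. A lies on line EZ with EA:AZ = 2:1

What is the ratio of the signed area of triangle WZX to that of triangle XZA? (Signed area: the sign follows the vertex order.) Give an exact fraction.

[WZX]:[XZA] = -14

Choose coordinates Z = (0, 0), E = (1, 0), F = (0, 1).
1. C lies on line FZ with FC:CZ = 1:5 ⇒ C = (0, 5/6)
2. Y is the midpoint of CF ⇒ Y = (0, 11/12)
3. W is where the line through C parallel to YE meets line EF ⇒ W = (2, -1)
4. X is the centroid of triangle YCW ⇒ X = (2/3, 1/4)
5. A lies on line EZ with EA:AZ = 2:1 ⇒ A = (1/3, 0)
2·[WZX] = -7/6, 2·[XZA] = 1/12
[WZX]:[XZA] = -7/6:1/12 = -14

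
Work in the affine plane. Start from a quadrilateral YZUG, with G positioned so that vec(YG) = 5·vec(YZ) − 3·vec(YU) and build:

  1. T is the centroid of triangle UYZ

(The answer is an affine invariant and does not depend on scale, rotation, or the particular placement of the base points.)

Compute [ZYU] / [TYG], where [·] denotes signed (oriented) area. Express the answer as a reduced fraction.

[ZYU]:[TYG] = -3/8

Choose coordinates Y = (0, 0), Z = (1, 0), U = (0, 1), G = (5, -3).
1. T is the centroid of triangle UYZ ⇒ T = (1/3, 1/3)
2·[ZYU] = -1, 2·[TYG] = 8/3
[ZYU]:[TYG] = -1:8/3 = -3/8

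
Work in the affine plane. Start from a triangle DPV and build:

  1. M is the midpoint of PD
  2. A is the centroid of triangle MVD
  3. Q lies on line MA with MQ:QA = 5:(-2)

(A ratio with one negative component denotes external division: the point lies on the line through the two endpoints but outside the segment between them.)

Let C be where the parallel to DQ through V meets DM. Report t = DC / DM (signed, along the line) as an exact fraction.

Choose coordinates D = (0, 0), P = (1, 0), V = (0, 1).
1. M is the midpoint of PD ⇒ M = (1/2, 0)
2. A is the centroid of triangle MVD ⇒ A = (1/6, 1/3)
3. Q lies on line MA with MQ:QA = 5:(-2) ⇒ Q = (-1/18, 5/9)
through V parallel to DQ: direction (-1/18, 5/9); meets DM at C = (1/10, 0)
C = D + t·(M−D) with t = 1/5

t = 1/5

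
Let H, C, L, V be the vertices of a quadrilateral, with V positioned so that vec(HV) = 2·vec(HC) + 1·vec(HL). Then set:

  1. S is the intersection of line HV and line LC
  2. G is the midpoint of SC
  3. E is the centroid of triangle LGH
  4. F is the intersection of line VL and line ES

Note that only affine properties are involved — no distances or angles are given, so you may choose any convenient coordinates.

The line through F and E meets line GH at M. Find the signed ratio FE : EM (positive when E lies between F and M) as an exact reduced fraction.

FE:EM = 22/5

Set H = (0, 0), C = (1, 0), L = (0, 1), V = (2, 1); any affine frame gives the same invariant.
1. S is the intersection of line HV and line LC ⇒ S = (2/3, 1/3)
2. G is the midpoint of SC ⇒ G = (5/6, 1/6)
3. E is the centroid of triangle LGH ⇒ E = (5/18, 7/18)
4. F is the intersection of line VL and line ES ⇒ F = (-4, 1)
line FE meets GH at M = (5/4, 1/4)
E = F + t·(M−F) with t = 22/27, so FE:EM = 22/27:5/27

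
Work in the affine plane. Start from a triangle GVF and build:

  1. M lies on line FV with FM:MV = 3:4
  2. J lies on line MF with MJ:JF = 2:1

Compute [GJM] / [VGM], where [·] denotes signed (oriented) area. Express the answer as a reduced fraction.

[GJM]:[VGM] = 1/2

Set G = (0, 0), V = (1, 0), F = (0, 1); any affine frame gives the same invariant.
1. M lies on line FV with FM:MV = 3:4 ⇒ M = (3/7, 4/7)
2. J lies on line MF with MJ:JF = 2:1 ⇒ J = (1/7, 6/7)
2·[GJM] = -2/7, 2·[VGM] = -4/7
[GJM]:[VGM] = -2/7:-4/7 = 1/2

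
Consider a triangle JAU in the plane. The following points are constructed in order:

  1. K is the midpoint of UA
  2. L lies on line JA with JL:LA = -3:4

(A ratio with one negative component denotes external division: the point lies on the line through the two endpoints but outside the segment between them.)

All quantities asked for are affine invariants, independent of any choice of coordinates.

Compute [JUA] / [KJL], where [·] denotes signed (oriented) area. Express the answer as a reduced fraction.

[JUA]:[KJL] = 2/3

Assign J = (0, 0), A = (1, 0), U = (0, 1) — the answer is frame-independent, so this choice is without loss of generality.
1. K is the midpoint of UA ⇒ K = (1/2, 1/2)
2. L lies on line JA with JL:LA = -3:4 ⇒ L = (-3, 0)
2·[JUA] = -1, 2·[KJL] = -3/2
[JUA]:[KJL] = -1:-3/2 = 2/3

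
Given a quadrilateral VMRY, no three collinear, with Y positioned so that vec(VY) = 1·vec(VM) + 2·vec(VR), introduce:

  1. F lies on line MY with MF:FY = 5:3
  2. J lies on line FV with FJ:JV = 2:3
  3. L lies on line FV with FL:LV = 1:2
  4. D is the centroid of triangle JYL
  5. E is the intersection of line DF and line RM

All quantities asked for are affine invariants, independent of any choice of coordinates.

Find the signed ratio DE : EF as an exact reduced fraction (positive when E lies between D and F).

Set V = (0, 0), M = (1, 0), R = (0, 1), Y = (1, 2); any affine frame gives the same invariant.
1. F lies on line MY with MF:FY = 5:3 ⇒ F = (1, 5/4)
2. J lies on line FV with FJ:JV = 2:3 ⇒ J = (3/5, 3/4)
3. L lies on line FV with FL:LV = 1:2 ⇒ L = (2/3, 5/6)
4. D is the centroid of triangle JYL ⇒ D = (34/45, 43/36)
5. E is the intersection of line DF and line RM ⇒ E = (-1/54, 55/54)
E = D + t·(F−D) with t = -19/6, so DE:EF = t:(1−t) = -19/6:25/6

DE:EF = -19/25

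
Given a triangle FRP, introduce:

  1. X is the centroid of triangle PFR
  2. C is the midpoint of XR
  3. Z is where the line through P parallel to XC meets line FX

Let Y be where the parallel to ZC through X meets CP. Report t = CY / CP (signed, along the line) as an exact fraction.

Choose coordinates F = (0, 0), R = (1, 0), P = (0, 1).
1. X is the centroid of triangle PFR ⇒ X = (1/3, 1/3)
2. C is the midpoint of XR ⇒ C = (2/3, 1/6)
3. Z is where the line through P parallel to XC meets line FX ⇒ Z = (2/3, 2/3)
through X parallel to ZC: direction (0, -1/2); meets CP at Y = (1/3, 7/12)
Y = C + t·(P−C) with t = 1/2

t = 1/2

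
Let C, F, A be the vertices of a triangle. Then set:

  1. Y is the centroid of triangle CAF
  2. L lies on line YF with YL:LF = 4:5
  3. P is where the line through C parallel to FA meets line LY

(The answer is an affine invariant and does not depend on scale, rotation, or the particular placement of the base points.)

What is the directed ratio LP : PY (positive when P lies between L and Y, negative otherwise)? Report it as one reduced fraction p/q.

LP:PY = -11/9

Set C = (0, 0), F = (1, 0), A = (0, 1); any affine frame gives the same invariant.
1. Y is the centroid of triangle CAF ⇒ Y = (1/3, 1/3)
2. L lies on line YF with YL:LF = 4:5 ⇒ L = (17/27, 5/27)
3. P is where the line through C parallel to FA meets line LY ⇒ P = (-1, 1)
P = L + t·(Y−L) with t = 11/2, so LP:PY = t:(1−t) = 11/2:-9/2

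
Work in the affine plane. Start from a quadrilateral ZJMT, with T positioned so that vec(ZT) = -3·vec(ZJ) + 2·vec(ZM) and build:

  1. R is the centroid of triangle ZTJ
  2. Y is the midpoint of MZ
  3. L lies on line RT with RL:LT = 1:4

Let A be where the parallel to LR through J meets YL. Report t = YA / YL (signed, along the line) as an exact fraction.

t = -1/3

Assign Z = (0, 0), J = (1, 0), M = (0, 1), T = (-3, 2) — the answer is frame-independent, so this choice is without loss of generality.
1. R is the centroid of triangle ZTJ ⇒ R = (-2/3, 2/3)
2. Y is the midpoint of MZ ⇒ Y = (0, 1/2)
3. L lies on line RT with RL:LT = 1:4 ⇒ L = (-17/15, 14/15)
through J parallel to LR: direction (7/15, -4/15); meets YL at A = (17/45, 16/45)
A = Y + t·(L−Y) with t = -1/3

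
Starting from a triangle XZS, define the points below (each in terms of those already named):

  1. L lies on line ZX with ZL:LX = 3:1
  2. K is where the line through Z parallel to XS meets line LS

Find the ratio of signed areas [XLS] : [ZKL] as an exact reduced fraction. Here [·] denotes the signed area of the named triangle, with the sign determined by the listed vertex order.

[XLS]:[ZKL] = -1/9

Assign X = (0, 0), Z = (1, 0), S = (0, 1) — the answer is frame-independent, so this choice is without loss of generality.
1. L lies on line ZX with ZL:LX = 3:1 ⇒ L = (1/4, 0)
2. K is where the line through Z parallel to XS meets line LS ⇒ K = (1, -3)
2·[XLS] = 1/4, 2·[ZKL] = -9/4
[XLS]:[ZKL] = 1/4:-9/4 = -1/9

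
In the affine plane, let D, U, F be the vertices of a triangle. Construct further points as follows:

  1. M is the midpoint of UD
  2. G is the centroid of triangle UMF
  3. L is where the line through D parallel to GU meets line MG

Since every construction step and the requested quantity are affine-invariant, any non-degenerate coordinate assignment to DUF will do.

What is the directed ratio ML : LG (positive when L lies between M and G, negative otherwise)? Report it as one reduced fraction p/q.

Choose coordinates D = (0, 0), U = (1, 0), F = (0, 1).
1. M is the midpoint of UD ⇒ M = (1/2, 0)
2. G is the centroid of triangle UMF ⇒ G = (1/2, 1/3)
3. L is where the line through D parallel to GU meets line MG ⇒ L = (1/2, -1/3)
L = M + t·(G−M) with t = -1, so ML:LG = t:(1−t) = -1:2

ML:LG = -1/2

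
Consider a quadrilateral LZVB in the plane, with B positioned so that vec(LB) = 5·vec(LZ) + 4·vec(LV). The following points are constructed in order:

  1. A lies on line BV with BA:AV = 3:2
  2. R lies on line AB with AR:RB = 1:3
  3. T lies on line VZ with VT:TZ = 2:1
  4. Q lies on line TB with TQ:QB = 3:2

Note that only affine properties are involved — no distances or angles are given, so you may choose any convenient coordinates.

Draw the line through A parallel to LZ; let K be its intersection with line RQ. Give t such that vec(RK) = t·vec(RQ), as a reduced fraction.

t = 27/7

Choose coordinates L = (0, 0), Z = (1, 0), V = (0, 1), B = (5, 4).
1. A lies on line BV with BA:AV = 3:2 ⇒ A = (2, 11/5)
2. R lies on line AB with AR:RB = 1:3 ⇒ R = (11/4, 53/20)
3. T lies on line VZ with VT:TZ = 2:1 ⇒ T = (2/3, 1/3)
4. Q lies on line TB with TQ:QB = 3:2 ⇒ Q = (49/15, 38/15)
through A parallel to LZ: direction (1, 0); meets RQ at K = (166/35, 11/5)
K = R + t·(Q−R) with t = 27/7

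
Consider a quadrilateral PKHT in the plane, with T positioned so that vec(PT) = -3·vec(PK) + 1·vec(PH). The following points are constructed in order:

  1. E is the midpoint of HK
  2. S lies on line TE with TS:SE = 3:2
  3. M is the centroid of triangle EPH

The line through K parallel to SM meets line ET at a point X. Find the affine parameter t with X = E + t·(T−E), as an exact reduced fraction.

Choose coordinates P = (0, 0), K = (1, 0), H = (0, 1), T = (-3, 1).
1. E is the midpoint of HK ⇒ E = (1/2, 1/2)
2. S lies on line TE with TS:SE = 3:2 ⇒ S = (-9/10, 7/10)
3. M is the centroid of triangle EPH ⇒ M = (1/6, 1/2)
through K parallel to SM: direction (16/15, -1/5); meets ET at X = (-43/5, 9/5)
X = E + t·(T−E) with t = 13/5

t = 13/5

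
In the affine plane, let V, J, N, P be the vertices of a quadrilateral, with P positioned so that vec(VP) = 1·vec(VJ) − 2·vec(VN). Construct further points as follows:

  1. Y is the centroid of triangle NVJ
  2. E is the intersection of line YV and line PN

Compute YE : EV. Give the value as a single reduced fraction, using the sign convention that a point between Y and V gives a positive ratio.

YE:EV = 1/3

Set V = (0, 0), J = (1, 0), N = (0, 1), P = (1, -2); any affine frame gives the same invariant.
1. Y is the centroid of triangle NVJ ⇒ Y = (1/3, 1/3)
2. E is the intersection of line YV and line PN ⇒ E = (1/4, 1/4)
E = Y + t·(V−Y) with t = 1/4, so YE:EV = t:(1−t) = 1/4:3/4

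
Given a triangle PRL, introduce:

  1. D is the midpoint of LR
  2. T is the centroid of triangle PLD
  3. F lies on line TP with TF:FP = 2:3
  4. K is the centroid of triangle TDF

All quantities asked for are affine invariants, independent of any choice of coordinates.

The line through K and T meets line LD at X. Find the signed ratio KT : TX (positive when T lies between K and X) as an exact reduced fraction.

KT:TX = -1/15

Work in coordinates with P = (0, 0), R = (1, 0), L = (0, 1).
1. D is the midpoint of LR ⇒ D = (1/2, 1/2)
2. T is the centroid of triangle PLD ⇒ T = (1/6, 1/2)
3. F lies on line TP with TF:FP = 2:3 ⇒ F = (1/10, 3/10)
4. K is the centroid of triangle TDF ⇒ K = (23/90, 13/30)
line KT meets LD at X = (3/2, -1/2)
T = K + t·(X−K) with t = -1/14, so KT:TX = -1/14:15/14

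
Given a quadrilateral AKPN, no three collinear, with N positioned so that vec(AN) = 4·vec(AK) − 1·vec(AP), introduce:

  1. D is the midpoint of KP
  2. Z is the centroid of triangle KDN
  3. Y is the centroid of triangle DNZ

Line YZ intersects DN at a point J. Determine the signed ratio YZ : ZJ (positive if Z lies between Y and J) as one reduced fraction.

YZ:ZJ = -2/3

Work in coordinates with A = (0, 0), K = (1, 0), P = (0, 1), N = (4, -1).
1. D is the midpoint of KP ⇒ D = (1/2, 1/2)
2. Z is the centroid of triangle KDN ⇒ Z = (11/6, -1/6)
3. Y is the centroid of triangle DNZ ⇒ Y = (19/9, -2/9)
line YZ meets DN at J = (9/4, -1/4)
Z = Y + t·(J−Y) with t = -2, so YZ:ZJ = -2:3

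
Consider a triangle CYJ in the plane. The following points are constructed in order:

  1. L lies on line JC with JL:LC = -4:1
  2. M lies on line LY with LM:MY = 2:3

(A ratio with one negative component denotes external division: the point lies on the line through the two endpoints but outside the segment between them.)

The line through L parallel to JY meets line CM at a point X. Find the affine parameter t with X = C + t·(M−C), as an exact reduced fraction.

t = -5/3

Set C = (0, 0), Y = (1, 0), J = (0, 1); any affine frame gives the same invariant.
1. L lies on line JC with JL:LC = -4:1 ⇒ L = (0, -1/3)
2. M lies on line LY with LM:MY = 2:3 ⇒ M = (2/5, -1/5)
through L parallel to JY: direction (1, -1); meets CM at X = (-2/3, 1/3)
X = C + t·(M−C) with t = -5/3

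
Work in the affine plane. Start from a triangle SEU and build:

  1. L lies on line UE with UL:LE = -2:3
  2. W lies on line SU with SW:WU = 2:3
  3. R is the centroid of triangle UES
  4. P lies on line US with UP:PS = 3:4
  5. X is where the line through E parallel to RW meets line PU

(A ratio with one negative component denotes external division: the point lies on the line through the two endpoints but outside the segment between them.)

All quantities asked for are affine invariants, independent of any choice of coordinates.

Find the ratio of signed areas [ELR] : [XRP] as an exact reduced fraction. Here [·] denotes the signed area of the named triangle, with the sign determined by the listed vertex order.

[ELR]:[XRP] = 105/13

Work in coordinates with S = (0, 0), E = (1, 0), U = (0, 1).
1. L lies on line UE with UL:LE = -2:3 ⇒ L = (-2, 3)
2. W lies on line SU with SW:WU = 2:3 ⇒ W = (0, 2/5)
3. R is the centroid of triangle UES ⇒ R = (1/3, 1/3)
4. P lies on line US with UP:PS = 3:4 ⇒ P = (0, 4/7)
5. X is where the line through E parallel to RW meets line PU ⇒ X = (0, 1/5)
2·[ELR] = 1, 2·[XRP] = 13/105
[ELR]:[XRP] = 1:13/105 = 105/13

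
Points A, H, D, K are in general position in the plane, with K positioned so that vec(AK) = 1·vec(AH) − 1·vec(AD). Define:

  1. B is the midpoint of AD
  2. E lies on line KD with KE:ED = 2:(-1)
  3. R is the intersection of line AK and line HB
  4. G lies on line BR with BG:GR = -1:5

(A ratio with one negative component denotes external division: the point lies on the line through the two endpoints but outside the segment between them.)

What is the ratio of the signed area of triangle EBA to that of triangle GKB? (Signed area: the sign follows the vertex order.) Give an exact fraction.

Set A = (0, 0), H = (1, 0), D = (0, 1), K = (1, -1); any affine frame gives the same invariant.
1. B is the midpoint of AD ⇒ B = (0, 1/2)
2. E lies on line KD with KE:ED = 2:(-1) ⇒ E = (-1, 3)
3. R is the intersection of line AK and line HB ⇒ R = (-1, 1)
4. G lies on line BR with BG:GR = -1:5 ⇒ G = (1/4, 3/8)
2·[EBA] = -1/2, 2·[GKB] = -1/4
[EBA]:[GKB] = -1/2:-1/4 = 2

[EBA]:[GKB] = 2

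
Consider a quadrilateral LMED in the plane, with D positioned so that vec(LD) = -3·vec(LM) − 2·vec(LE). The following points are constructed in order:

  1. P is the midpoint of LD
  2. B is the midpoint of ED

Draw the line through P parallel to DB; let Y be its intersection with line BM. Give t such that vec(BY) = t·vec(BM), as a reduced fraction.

t = 1/4

Choose coordinates L = (0, 0), M = (1, 0), E = (0, 1), D = (-3, -2).
1. P is the midpoint of LD ⇒ P = (-3/2, -1)
2. B is the midpoint of ED ⇒ B = (-3/2, -1/2)
through P parallel to DB: direction (3/2, 3/2); meets BM at Y = (-7/8, -3/8)
Y = B + t·(M−B) with t = 1/4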